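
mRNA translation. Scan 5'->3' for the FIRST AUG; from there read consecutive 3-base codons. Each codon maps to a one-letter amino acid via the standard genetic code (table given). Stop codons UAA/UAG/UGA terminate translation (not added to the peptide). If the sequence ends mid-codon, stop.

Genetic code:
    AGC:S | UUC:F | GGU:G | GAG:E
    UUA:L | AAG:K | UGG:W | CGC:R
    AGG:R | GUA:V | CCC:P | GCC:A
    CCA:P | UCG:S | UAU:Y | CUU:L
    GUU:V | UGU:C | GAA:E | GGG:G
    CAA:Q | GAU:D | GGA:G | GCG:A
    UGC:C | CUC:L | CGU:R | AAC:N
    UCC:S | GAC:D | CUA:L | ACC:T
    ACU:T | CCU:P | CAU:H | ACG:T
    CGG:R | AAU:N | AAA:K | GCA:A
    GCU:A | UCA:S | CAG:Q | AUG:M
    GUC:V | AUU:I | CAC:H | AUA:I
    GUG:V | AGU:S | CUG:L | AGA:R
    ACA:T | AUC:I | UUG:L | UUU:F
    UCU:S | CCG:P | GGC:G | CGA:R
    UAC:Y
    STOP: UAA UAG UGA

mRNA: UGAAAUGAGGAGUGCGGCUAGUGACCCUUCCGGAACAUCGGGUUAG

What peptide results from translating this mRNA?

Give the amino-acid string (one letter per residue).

start AUG at pos 4
pos 4: AUG -> M; peptide=M
pos 7: AGG -> R; peptide=MR
pos 10: AGU -> S; peptide=MRS
pos 13: GCG -> A; peptide=MRSA
pos 16: GCU -> A; peptide=MRSAA
pos 19: AGU -> S; peptide=MRSAAS
pos 22: GAC -> D; peptide=MRSAASD
pos 25: CCU -> P; peptide=MRSAASDP
pos 28: UCC -> S; peptide=MRSAASDPS
pos 31: GGA -> G; peptide=MRSAASDPSG
pos 34: ACA -> T; peptide=MRSAASDPSGT
pos 37: UCG -> S; peptide=MRSAASDPSGTS
pos 40: GGU -> G; peptide=MRSAASDPSGTSG
pos 43: UAG -> STOP

Answer: MRSAASDPSGTSG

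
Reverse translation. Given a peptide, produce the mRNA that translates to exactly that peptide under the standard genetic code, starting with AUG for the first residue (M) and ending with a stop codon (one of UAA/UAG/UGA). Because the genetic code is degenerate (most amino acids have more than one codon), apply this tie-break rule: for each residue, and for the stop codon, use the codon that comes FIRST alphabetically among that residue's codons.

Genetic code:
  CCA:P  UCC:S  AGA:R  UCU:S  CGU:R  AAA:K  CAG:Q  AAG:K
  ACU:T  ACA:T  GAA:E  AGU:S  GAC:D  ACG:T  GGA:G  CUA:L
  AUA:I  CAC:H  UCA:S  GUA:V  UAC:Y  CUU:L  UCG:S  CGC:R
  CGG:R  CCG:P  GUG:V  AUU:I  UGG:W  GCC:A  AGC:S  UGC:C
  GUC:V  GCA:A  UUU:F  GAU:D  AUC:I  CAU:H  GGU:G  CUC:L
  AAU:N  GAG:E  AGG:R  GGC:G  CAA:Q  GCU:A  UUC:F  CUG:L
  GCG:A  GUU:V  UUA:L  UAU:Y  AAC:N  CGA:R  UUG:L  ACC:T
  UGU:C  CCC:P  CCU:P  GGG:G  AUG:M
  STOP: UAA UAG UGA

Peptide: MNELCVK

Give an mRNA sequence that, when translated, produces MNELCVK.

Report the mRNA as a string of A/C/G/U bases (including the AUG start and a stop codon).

residue 1: M -> AUG (start codon)
residue 2: N codons sorted = AAC,AAU -> pick first = AAC
residue 3: E codons sorted = GAA,GAG -> pick first = GAA
residue 4: L codons sorted = CUA,CUC,CUG,CUU,UUA,UUG -> pick first = CUA
residue 5: C codons sorted = UGC,UGU -> pick first = UGC
residue 6: V codons sorted = GUA,GUC,GUG,GUU -> pick first = GUA
residue 7: K codons sorted = AAA,AAG -> pick first = AAA
terminator: stop codons sorted = UAA,UAG,UGA -> pick first = UAA

Answer: mRNA: AUGAACGAACUAUGCGUAAAAUAA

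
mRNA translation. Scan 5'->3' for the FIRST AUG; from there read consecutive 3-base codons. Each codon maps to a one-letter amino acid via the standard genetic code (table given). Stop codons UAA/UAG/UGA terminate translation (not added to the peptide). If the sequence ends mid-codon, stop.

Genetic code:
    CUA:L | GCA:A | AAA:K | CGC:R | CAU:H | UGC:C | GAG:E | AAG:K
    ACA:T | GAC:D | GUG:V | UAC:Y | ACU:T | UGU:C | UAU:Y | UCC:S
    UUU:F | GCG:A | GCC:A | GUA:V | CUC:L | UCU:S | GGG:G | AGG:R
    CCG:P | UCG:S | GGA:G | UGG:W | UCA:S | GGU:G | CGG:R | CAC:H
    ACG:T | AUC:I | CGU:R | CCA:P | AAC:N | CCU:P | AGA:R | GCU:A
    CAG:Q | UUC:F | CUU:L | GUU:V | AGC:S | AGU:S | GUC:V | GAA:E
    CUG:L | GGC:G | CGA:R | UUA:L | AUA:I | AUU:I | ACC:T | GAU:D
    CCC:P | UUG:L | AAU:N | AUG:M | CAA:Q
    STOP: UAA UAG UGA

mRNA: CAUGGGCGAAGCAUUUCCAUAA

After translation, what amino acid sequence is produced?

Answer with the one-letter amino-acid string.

start AUG at pos 1
pos 1: AUG -> M; peptide=M
pos 4: GGC -> G; peptide=MG
pos 7: GAA -> E; peptide=MGE
pos 10: GCA -> A; peptide=MGEA
pos 13: UUU -> F; peptide=MGEAF
pos 16: CCA -> P; peptide=MGEAFP
pos 19: UAA -> STOP

Answer: MGEAFP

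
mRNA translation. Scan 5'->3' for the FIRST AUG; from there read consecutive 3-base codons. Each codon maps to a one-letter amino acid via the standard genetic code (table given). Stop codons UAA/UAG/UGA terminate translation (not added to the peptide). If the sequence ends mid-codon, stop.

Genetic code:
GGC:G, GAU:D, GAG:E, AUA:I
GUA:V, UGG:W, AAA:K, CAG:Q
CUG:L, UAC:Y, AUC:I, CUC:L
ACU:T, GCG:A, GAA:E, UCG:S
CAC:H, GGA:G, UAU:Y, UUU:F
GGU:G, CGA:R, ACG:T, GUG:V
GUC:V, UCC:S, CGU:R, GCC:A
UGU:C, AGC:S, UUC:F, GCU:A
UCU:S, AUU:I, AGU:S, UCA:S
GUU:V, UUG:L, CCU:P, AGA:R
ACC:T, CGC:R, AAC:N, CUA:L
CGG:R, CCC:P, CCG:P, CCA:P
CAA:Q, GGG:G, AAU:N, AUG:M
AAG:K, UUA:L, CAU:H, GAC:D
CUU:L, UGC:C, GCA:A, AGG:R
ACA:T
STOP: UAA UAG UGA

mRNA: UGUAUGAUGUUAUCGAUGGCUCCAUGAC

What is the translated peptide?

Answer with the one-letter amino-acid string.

start AUG at pos 3
pos 3: AUG -> M; peptide=M
pos 6: AUG -> M; peptide=MM
pos 9: UUA -> L; peptide=MML
pos 12: UCG -> S; peptide=MMLS
pos 15: AUG -> M; peptide=MMLSM
pos 18: GCU -> A; peptide=MMLSMA
pos 21: CCA -> P; peptide=MMLSMAP
pos 24: UGA -> STOP

Answer: MMLSMAP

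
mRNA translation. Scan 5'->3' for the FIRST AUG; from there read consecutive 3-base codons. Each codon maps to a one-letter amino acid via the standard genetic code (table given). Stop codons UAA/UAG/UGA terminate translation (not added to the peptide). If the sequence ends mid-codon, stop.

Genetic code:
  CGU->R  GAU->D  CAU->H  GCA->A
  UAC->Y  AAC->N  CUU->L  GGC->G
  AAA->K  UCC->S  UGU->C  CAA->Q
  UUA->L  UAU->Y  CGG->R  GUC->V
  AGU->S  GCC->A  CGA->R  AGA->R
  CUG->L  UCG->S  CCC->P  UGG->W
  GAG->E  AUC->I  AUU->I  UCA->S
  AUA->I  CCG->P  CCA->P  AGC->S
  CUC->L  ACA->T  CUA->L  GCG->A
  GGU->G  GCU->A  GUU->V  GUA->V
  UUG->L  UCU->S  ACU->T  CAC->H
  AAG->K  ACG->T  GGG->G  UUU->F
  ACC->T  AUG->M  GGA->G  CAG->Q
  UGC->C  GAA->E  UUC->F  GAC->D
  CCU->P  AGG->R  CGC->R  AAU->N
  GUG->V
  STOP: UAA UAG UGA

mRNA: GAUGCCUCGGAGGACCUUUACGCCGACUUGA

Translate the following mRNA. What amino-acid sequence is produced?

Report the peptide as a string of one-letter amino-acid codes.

start AUG at pos 1
pos 1: AUG -> M; peptide=M
pos 4: CCU -> P; peptide=MP
pos 7: CGG -> R; peptide=MPR
pos 10: AGG -> R; peptide=MPRR
pos 13: ACC -> T; peptide=MPRRT
pos 16: UUU -> F; peptide=MPRRTF
pos 19: ACG -> T; peptide=MPRRTFT
pos 22: CCG -> P; peptide=MPRRTFTP
pos 25: ACU -> T; peptide=MPRRTFTPT
pos 28: UGA -> STOP

Answer: MPRRTFTPT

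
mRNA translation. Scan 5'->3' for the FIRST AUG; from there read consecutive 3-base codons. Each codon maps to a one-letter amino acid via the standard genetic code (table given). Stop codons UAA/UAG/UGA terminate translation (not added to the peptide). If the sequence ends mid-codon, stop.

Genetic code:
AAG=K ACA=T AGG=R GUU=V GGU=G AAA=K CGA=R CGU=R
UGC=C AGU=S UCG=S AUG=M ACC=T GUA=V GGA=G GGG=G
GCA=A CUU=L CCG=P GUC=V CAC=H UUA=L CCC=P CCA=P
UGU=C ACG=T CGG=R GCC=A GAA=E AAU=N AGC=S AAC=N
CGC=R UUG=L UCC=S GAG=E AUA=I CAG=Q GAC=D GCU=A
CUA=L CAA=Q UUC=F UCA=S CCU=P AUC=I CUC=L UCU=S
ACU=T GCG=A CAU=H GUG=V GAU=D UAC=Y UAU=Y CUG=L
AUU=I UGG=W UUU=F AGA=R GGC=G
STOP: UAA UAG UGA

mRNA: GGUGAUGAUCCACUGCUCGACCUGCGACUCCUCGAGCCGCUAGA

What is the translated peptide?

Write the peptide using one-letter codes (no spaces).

start AUG at pos 4
pos 4: AUG -> M; peptide=M
pos 7: AUC -> I; peptide=MI
pos 10: CAC -> H; peptide=MIH
pos 13: UGC -> C; peptide=MIHC
pos 16: UCG -> S; peptide=MIHCS
pos 19: ACC -> T; peptide=MIHCST
pos 22: UGC -> C; peptide=MIHCSTC
pos 25: GAC -> D; peptide=MIHCSTCD
pos 28: UCC -> S; peptide=MIHCSTCDS
pos 31: UCG -> S; peptide=MIHCSTCDSS
pos 34: AGC -> S; peptide=MIHCSTCDSSS
pos 37: CGC -> R; peptide=MIHCSTCDSSSR
pos 40: UAG -> STOP

Answer: MIHCSTCDSSSR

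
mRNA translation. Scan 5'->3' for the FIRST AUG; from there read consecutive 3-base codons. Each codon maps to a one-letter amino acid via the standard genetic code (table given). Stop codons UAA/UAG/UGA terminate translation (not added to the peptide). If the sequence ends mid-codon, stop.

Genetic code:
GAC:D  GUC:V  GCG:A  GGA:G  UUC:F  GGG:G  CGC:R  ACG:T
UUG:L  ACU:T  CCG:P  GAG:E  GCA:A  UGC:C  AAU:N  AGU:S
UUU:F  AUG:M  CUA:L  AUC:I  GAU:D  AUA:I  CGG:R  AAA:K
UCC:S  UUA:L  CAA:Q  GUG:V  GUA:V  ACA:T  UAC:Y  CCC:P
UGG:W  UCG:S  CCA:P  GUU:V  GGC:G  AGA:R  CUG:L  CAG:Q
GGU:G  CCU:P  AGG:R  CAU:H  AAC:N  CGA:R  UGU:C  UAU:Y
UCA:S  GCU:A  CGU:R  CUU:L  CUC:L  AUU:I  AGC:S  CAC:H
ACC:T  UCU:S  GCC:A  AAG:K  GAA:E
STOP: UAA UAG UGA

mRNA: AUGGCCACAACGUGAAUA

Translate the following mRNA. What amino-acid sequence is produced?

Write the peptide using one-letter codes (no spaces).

Answer: MATT

Derivation:
start AUG at pos 0
pos 0: AUG -> M; peptide=M
pos 3: GCC -> A; peptide=MA
pos 6: ACA -> T; peptide=MAT
pos 9: ACG -> T; peptide=MATT
pos 12: UGA -> STOP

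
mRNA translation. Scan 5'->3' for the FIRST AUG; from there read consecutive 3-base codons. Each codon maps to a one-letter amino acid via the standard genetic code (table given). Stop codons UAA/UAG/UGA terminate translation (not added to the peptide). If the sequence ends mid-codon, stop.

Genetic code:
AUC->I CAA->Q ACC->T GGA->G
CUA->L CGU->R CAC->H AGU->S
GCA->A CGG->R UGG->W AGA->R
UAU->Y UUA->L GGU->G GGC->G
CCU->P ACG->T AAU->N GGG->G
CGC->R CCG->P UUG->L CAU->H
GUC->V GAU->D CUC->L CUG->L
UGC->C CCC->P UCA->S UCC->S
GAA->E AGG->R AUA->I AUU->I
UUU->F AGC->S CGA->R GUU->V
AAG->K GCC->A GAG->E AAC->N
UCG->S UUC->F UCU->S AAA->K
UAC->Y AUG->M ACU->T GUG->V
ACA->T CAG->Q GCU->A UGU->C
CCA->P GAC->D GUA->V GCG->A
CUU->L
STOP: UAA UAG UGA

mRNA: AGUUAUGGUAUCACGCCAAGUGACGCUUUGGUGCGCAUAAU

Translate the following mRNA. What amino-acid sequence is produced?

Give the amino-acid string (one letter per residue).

Answer: MVSRQVTLWCA

Derivation:
start AUG at pos 4
pos 4: AUG -> M; peptide=M
pos 7: GUA -> V; peptide=MV
pos 10: UCA -> S; peptide=MVS
pos 13: CGC -> R; peptide=MVSR
pos 16: CAA -> Q; peptide=MVSRQ
pos 19: GUG -> V; peptide=MVSRQV
pos 22: ACG -> T; peptide=MVSRQVT
pos 25: CUU -> L; peptide=MVSRQVTL
pos 28: UGG -> W; peptide=MVSRQVTLW
pos 31: UGC -> C; peptide=MVSRQVTLWC
pos 34: GCA -> A; peptide=MVSRQVTLWCA
pos 37: UAA -> STOP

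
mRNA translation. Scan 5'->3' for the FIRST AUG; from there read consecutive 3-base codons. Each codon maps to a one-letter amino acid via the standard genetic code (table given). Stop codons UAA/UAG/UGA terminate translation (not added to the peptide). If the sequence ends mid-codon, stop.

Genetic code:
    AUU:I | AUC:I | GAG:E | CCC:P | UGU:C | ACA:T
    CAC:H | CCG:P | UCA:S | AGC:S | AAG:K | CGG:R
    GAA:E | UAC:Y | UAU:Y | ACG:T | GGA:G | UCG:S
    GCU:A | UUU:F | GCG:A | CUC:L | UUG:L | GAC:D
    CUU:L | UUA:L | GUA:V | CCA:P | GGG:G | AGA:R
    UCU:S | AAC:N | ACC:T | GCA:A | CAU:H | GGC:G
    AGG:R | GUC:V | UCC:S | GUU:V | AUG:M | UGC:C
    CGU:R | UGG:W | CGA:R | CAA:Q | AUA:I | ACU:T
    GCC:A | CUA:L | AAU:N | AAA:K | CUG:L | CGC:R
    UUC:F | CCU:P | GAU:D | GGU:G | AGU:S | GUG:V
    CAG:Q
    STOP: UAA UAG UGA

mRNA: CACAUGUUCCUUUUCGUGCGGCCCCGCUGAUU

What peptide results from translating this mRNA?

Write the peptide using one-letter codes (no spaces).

start AUG at pos 3
pos 3: AUG -> M; peptide=M
pos 6: UUC -> F; peptide=MF
pos 9: CUU -> L; peptide=MFL
pos 12: UUC -> F; peptide=MFLF
pos 15: GUG -> V; peptide=MFLFV
pos 18: CGG -> R; peptide=MFLFVR
pos 21: CCC -> P; peptide=MFLFVRP
pos 24: CGC -> R; peptide=MFLFVRPR
pos 27: UGA -> STOP

Answer: MFLFVRPR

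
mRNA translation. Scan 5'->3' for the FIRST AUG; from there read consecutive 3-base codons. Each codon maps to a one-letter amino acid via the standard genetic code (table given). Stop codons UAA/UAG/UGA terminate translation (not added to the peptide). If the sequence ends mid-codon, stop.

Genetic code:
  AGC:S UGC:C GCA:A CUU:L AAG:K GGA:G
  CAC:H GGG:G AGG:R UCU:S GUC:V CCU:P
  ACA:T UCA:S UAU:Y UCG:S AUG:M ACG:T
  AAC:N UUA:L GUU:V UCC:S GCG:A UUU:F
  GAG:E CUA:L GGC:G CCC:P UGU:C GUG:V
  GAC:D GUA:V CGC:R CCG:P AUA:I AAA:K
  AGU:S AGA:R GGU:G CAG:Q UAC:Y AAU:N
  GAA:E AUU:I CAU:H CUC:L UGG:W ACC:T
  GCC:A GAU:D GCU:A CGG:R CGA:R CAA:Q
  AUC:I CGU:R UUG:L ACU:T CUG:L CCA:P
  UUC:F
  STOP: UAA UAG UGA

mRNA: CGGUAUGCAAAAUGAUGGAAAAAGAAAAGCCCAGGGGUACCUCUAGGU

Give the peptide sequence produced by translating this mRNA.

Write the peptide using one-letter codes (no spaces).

Answer: MQNDGKRKAQGYL

Derivation:
start AUG at pos 4
pos 4: AUG -> M; peptide=M
pos 7: CAA -> Q; peptide=MQ
pos 10: AAU -> N; peptide=MQN
pos 13: GAU -> D; peptide=MQND
pos 16: GGA -> G; peptide=MQNDG
pos 19: AAA -> K; peptide=MQNDGK
pos 22: AGA -> R; peptide=MQNDGKR
pos 25: AAA -> K; peptide=MQNDGKRK
pos 28: GCC -> A; peptide=MQNDGKRKA
pos 31: CAG -> Q; peptide=MQNDGKRKAQ
pos 34: GGG -> G; peptide=MQNDGKRKAQG
pos 37: UAC -> Y; peptide=MQNDGKRKAQGY
pos 40: CUC -> L; peptide=MQNDGKRKAQGYL
pos 43: UAG -> STOP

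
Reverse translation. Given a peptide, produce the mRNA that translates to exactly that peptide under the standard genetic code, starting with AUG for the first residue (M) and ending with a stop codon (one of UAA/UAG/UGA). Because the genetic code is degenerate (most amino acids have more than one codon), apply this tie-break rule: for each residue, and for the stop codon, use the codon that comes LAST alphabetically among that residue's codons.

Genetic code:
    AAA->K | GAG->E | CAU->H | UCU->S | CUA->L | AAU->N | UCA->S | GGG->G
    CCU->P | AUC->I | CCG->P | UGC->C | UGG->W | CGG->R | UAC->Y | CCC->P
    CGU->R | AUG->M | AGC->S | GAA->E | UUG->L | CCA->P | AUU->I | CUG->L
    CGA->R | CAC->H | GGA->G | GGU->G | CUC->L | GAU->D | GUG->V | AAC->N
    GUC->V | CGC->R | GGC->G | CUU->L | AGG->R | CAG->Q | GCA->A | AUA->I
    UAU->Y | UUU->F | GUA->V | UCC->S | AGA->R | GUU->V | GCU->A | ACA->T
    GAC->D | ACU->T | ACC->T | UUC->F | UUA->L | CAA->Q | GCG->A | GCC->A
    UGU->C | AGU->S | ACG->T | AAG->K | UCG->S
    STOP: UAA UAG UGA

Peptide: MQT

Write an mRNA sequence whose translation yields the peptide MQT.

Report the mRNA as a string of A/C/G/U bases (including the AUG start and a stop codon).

Answer: mRNA: AUGCAGACUUGA

Derivation:
residue 1: M -> AUG (start codon)
residue 2: Q codons sorted = CAA,CAG -> pick last = CAG
residue 3: T codons sorted = ACA,ACC,ACG,ACU -> pick last = ACU
terminator: stop codons sorted = UAA,UAG,UGA -> pick last = UGA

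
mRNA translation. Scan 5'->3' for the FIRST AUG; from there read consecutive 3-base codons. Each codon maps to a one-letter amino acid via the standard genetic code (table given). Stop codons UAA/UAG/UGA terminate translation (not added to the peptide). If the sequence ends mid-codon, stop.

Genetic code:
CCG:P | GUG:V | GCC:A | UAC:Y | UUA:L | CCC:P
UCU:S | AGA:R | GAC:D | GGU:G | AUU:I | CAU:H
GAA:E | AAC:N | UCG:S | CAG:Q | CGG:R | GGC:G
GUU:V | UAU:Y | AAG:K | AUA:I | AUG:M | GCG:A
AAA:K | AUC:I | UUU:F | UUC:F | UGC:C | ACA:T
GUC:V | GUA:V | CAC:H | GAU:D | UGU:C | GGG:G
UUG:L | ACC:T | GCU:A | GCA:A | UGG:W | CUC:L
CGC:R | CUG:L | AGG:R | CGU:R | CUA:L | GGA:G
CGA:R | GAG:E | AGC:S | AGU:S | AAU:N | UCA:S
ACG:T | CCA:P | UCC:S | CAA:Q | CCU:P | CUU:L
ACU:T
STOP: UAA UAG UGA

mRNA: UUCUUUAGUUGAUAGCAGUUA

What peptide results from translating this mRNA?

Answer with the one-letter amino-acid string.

Answer: (empty: no AUG start codon)

Derivation:
no AUG start codon found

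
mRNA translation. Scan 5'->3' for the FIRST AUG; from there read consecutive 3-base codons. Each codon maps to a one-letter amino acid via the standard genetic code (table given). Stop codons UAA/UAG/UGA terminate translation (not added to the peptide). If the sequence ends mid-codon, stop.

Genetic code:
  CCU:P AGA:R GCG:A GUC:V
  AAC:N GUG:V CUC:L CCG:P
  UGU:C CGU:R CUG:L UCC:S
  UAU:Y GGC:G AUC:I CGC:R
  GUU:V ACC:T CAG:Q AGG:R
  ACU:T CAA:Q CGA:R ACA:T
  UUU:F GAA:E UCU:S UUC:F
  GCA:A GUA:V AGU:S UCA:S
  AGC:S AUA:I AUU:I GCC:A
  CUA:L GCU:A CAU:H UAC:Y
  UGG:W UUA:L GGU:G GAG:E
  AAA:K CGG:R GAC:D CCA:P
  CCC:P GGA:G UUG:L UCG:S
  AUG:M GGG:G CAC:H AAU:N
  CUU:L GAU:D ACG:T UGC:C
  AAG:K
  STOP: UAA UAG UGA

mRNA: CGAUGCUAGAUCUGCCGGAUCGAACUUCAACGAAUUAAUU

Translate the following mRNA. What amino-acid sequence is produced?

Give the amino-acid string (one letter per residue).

Answer: MLDLPDRTSTN

Derivation:
start AUG at pos 2
pos 2: AUG -> M; peptide=M
pos 5: CUA -> L; peptide=ML
pos 8: GAU -> D; peptide=MLD
pos 11: CUG -> L; peptide=MLDL
pos 14: CCG -> P; peptide=MLDLP
pos 17: GAU -> D; peptide=MLDLPD
pos 20: CGA -> R; peptide=MLDLPDR
pos 23: ACU -> T; peptide=MLDLPDRT
pos 26: UCA -> S; peptide=MLDLPDRTS
pos 29: ACG -> T; peptide=MLDLPDRTST
pos 32: AAU -> N; peptide=MLDLPDRTSTN
pos 35: UAA -> STOP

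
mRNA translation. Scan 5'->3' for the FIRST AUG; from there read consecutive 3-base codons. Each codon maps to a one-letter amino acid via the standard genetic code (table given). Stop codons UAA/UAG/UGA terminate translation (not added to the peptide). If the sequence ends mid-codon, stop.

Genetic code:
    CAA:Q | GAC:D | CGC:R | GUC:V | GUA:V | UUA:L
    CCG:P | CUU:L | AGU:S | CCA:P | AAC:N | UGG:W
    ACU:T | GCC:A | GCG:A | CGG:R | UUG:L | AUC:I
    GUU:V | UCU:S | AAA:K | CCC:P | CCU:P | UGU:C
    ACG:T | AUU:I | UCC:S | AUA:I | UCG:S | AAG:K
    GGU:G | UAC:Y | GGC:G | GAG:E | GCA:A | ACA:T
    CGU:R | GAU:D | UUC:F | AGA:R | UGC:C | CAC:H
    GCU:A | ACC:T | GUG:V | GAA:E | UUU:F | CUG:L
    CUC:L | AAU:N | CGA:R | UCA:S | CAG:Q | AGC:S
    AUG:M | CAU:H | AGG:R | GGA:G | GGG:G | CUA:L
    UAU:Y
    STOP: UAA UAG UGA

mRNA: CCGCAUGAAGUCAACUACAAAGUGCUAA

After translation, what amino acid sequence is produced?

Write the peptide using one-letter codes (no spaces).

Answer: MKSTTKC

Derivation:
start AUG at pos 4
pos 4: AUG -> M; peptide=M
pos 7: AAG -> K; peptide=MK
pos 10: UCA -> S; peptide=MKS
pos 13: ACU -> T; peptide=MKST
pos 16: ACA -> T; peptide=MKSTT
pos 19: AAG -> K; peptide=MKSTTK
pos 22: UGC -> C; peptide=MKSTTKC
pos 25: UAA -> STOP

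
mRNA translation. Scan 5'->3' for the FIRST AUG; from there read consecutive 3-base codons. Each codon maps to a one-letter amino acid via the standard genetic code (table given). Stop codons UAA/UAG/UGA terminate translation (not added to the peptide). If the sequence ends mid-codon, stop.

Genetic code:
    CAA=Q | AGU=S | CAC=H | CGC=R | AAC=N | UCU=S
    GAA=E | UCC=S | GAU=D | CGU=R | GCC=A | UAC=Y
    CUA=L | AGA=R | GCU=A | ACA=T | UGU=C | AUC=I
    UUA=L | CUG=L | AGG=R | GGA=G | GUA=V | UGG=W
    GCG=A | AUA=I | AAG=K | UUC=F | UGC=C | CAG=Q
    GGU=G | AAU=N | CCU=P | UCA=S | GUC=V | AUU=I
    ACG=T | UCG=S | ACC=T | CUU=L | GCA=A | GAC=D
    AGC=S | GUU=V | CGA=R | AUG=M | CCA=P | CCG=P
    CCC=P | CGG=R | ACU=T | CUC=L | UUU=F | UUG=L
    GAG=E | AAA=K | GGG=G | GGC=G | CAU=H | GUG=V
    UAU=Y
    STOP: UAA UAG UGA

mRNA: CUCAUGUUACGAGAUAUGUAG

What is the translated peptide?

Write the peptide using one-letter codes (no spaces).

Answer: MLRDM

Derivation:
start AUG at pos 3
pos 3: AUG -> M; peptide=M
pos 6: UUA -> L; peptide=ML
pos 9: CGA -> R; peptide=MLR
pos 12: GAU -> D; peptide=MLRD
pos 15: AUG -> M; peptide=MLRDM
pos 18: UAG -> STOP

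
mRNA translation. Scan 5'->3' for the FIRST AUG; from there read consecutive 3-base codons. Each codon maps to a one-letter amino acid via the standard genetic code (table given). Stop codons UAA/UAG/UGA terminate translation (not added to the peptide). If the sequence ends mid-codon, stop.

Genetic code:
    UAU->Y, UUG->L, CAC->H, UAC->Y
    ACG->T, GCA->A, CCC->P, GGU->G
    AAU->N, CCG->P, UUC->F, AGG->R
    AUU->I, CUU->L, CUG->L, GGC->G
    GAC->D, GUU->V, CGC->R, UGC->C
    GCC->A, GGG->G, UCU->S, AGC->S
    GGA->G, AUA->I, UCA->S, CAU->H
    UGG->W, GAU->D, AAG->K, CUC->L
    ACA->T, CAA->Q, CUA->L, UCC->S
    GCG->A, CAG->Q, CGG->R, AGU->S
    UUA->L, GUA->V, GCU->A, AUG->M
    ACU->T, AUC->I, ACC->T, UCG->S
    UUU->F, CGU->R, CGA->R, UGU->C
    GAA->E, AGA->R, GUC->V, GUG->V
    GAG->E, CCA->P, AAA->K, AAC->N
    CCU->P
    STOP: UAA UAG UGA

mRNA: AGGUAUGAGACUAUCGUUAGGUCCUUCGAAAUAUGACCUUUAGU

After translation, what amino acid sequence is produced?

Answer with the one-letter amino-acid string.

start AUG at pos 4
pos 4: AUG -> M; peptide=M
pos 7: AGA -> R; peptide=MR
pos 10: CUA -> L; peptide=MRL
pos 13: UCG -> S; peptide=MRLS
pos 16: UUA -> L; peptide=MRLSL
pos 19: GGU -> G; peptide=MRLSLG
pos 22: CCU -> P; peptide=MRLSLGP
pos 25: UCG -> S; peptide=MRLSLGPS
pos 28: AAA -> K; peptide=MRLSLGPSK
pos 31: UAU -> Y; peptide=MRLSLGPSKY
pos 34: GAC -> D; peptide=MRLSLGPSKYD
pos 37: CUU -> L; peptide=MRLSLGPSKYDL
pos 40: UAG -> STOP

Answer: MRLSLGPSKYDL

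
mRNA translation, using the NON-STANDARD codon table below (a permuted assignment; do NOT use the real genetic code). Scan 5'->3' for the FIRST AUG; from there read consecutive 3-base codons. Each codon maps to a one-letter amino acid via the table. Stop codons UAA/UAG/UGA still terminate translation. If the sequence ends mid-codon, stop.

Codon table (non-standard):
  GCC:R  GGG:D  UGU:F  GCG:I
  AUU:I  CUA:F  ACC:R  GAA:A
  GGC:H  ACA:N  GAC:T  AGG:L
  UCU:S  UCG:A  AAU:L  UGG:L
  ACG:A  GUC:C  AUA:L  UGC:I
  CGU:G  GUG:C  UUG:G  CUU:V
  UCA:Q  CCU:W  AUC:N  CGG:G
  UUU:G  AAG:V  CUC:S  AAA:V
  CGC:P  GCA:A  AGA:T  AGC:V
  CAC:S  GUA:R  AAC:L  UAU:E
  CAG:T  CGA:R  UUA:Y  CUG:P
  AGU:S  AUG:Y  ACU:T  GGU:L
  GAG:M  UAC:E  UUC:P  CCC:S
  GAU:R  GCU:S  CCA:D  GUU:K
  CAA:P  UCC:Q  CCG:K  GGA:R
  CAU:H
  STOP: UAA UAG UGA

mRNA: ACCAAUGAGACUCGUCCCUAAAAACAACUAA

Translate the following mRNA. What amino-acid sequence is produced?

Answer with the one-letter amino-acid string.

Answer: YTSCWVLL

Derivation:
start AUG at pos 4
pos 4: AUG -> Y; peptide=Y
pos 7: AGA -> T; peptide=YT
pos 10: CUC -> S; peptide=YTS
pos 13: GUC -> C; peptide=YTSC
pos 16: CCU -> W; peptide=YTSCW
pos 19: AAA -> V; peptide=YTSCWV
pos 22: AAC -> L; peptide=YTSCWVL
pos 25: AAC -> L; peptide=YTSCWVLL
pos 28: UAA -> STOP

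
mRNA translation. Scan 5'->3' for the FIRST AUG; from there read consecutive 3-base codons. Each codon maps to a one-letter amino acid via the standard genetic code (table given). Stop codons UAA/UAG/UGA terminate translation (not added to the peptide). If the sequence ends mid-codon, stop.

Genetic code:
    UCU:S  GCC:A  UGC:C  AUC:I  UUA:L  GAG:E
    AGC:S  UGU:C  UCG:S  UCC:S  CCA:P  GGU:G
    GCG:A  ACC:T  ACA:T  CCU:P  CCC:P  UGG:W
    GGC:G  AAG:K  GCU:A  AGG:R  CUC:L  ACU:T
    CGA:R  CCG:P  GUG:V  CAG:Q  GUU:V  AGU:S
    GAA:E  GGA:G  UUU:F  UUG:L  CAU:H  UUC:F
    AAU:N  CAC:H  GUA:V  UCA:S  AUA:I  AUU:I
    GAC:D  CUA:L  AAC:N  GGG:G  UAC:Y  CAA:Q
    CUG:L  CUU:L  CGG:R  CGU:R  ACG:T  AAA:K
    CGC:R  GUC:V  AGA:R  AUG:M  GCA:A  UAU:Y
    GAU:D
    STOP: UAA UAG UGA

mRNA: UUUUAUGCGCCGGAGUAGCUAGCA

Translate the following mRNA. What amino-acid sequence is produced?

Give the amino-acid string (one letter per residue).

start AUG at pos 4
pos 4: AUG -> M; peptide=M
pos 7: CGC -> R; peptide=MR
pos 10: CGG -> R; peptide=MRR
pos 13: AGU -> S; peptide=MRRS
pos 16: AGC -> S; peptide=MRRSS
pos 19: UAG -> STOP

Answer: MRRSS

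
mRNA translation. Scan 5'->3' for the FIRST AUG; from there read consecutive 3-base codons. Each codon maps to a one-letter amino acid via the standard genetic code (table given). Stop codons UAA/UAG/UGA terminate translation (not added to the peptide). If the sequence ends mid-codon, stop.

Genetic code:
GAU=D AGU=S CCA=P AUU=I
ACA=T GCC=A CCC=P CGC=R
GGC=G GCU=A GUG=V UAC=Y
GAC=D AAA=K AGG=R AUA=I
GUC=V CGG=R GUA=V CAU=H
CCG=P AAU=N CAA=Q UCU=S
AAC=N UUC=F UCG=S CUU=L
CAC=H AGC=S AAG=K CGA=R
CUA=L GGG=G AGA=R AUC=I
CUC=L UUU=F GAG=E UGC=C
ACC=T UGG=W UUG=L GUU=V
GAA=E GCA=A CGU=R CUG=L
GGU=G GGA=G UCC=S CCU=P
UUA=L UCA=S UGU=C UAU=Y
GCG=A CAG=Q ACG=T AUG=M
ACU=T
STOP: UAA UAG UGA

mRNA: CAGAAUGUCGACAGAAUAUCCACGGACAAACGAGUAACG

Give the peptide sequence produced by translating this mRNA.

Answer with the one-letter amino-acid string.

start AUG at pos 4
pos 4: AUG -> M; peptide=M
pos 7: UCG -> S; peptide=MS
pos 10: ACA -> T; peptide=MST
pos 13: GAA -> E; peptide=MSTE
pos 16: UAU -> Y; peptide=MSTEY
pos 19: CCA -> P; peptide=MSTEYP
pos 22: CGG -> R; peptide=MSTEYPR
pos 25: ACA -> T; peptide=MSTEYPRT
pos 28: AAC -> N; peptide=MSTEYPRTN
pos 31: GAG -> E; peptide=MSTEYPRTNE
pos 34: UAA -> STOP

Answer: MSTEYPRTNE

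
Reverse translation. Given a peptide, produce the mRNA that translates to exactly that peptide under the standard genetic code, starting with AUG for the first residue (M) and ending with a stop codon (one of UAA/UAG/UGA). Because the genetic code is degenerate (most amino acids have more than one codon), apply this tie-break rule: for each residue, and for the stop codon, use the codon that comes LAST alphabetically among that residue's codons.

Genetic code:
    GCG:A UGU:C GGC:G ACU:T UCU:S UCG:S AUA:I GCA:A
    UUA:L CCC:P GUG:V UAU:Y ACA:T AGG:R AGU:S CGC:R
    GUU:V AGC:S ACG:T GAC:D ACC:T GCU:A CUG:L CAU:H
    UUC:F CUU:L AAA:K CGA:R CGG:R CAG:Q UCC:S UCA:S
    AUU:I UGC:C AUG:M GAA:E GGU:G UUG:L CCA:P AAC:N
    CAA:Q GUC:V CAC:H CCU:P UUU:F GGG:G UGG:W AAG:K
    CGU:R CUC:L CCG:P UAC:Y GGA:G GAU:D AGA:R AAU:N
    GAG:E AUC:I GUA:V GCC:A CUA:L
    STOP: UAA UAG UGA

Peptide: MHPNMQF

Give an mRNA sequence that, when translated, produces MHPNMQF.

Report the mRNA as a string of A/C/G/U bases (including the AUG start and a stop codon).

residue 1: M -> AUG (start codon)
residue 2: H codons sorted = CAC,CAU -> pick last = CAU
residue 3: P codons sorted = CCA,CCC,CCG,CCU -> pick last = CCU
residue 4: N codons sorted = AAC,AAU -> pick last = AAU
residue 5: M -> AUG (only codon)
residue 6: Q codons sorted = CAA,CAG -> pick last = CAG
residue 7: F codons sorted = UUC,UUU -> pick last = UUU
terminator: stop codons sorted = UAA,UAG,UGA -> pick last = UGA

Answer: mRNA: AUGCAUCCUAAUAUGCAGUUUUGA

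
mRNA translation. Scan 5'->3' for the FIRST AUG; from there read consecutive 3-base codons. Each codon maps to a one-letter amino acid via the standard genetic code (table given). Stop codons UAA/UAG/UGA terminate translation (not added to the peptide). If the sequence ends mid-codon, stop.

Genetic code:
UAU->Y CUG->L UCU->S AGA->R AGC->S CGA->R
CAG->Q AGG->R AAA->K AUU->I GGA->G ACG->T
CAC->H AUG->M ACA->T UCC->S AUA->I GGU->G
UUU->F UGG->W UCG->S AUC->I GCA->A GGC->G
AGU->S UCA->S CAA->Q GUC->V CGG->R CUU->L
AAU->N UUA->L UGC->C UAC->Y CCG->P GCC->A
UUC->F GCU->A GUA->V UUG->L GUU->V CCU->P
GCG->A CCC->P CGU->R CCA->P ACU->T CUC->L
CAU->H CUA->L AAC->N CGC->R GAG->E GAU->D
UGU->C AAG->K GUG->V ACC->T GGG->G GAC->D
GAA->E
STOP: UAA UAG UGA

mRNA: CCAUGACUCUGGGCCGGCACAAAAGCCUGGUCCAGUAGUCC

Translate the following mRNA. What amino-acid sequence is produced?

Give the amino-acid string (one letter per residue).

Answer: MTLGRHKSLVQ

Derivation:
start AUG at pos 2
pos 2: AUG -> M; peptide=M
pos 5: ACU -> T; peptide=MT
pos 8: CUG -> L; peptide=MTL
pos 11: GGC -> G; peptide=MTLG
pos 14: CGG -> R; peptide=MTLGR
pos 17: CAC -> H; peptide=MTLGRH
pos 20: AAA -> K; peptide=MTLGRHK
pos 23: AGC -> S; peptide=MTLGRHKS
pos 26: CUG -> L; peptide=MTLGRHKSL
pos 29: GUC -> V; peptide=MTLGRHKSLV
pos 32: CAG -> Q; peptide=MTLGRHKSLVQ
pos 35: UAG -> STOP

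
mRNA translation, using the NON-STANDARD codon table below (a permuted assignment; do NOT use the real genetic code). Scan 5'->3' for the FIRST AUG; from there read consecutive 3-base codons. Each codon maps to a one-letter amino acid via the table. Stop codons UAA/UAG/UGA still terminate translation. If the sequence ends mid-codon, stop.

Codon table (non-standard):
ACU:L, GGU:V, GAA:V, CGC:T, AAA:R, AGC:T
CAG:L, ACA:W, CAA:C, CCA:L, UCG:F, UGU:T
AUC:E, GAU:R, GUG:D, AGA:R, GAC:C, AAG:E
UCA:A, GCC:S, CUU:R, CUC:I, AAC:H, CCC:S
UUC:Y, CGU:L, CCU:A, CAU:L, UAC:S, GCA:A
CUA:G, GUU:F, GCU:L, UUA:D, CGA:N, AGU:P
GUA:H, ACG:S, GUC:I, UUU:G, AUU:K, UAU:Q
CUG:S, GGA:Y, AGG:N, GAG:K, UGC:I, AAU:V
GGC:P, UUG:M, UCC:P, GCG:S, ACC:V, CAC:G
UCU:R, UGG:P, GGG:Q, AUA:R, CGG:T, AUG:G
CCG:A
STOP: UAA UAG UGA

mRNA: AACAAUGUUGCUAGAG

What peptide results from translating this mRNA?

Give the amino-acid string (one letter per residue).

Answer: GMGK

Derivation:
start AUG at pos 4
pos 4: AUG -> G; peptide=G
pos 7: UUG -> M; peptide=GM
pos 10: CUA -> G; peptide=GMG
pos 13: GAG -> K; peptide=GMGK
pos 16: only 0 nt remain (<3), stop (end of mRNA)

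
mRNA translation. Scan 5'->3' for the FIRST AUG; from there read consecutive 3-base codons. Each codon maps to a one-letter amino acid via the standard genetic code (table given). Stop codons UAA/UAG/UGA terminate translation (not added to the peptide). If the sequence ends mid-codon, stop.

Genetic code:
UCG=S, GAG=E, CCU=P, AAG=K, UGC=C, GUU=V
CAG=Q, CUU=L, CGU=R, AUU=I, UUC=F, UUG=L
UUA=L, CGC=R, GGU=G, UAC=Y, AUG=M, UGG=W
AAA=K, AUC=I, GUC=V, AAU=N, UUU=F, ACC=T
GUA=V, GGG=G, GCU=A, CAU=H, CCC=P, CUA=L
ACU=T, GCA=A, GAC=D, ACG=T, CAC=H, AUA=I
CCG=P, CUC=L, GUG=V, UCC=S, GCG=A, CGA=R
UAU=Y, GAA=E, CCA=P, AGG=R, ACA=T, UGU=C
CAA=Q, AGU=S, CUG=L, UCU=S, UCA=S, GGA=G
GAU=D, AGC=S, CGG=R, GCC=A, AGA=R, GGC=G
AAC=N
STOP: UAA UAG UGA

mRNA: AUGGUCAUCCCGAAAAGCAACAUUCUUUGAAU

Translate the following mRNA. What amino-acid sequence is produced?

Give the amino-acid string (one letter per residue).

start AUG at pos 0
pos 0: AUG -> M; peptide=M
pos 3: GUC -> V; peptide=MV
pos 6: AUC -> I; peptide=MVI
pos 9: CCG -> P; peptide=MVIP
pos 12: AAA -> K; peptide=MVIPK
pos 15: AGC -> S; peptide=MVIPKS
pos 18: AAC -> N; peptide=MVIPKSN
pos 21: AUU -> I; peptide=MVIPKSNI
pos 24: CUU -> L; peptide=MVIPKSNIL
pos 27: UGA -> STOP

Answer: MVIPKSNIL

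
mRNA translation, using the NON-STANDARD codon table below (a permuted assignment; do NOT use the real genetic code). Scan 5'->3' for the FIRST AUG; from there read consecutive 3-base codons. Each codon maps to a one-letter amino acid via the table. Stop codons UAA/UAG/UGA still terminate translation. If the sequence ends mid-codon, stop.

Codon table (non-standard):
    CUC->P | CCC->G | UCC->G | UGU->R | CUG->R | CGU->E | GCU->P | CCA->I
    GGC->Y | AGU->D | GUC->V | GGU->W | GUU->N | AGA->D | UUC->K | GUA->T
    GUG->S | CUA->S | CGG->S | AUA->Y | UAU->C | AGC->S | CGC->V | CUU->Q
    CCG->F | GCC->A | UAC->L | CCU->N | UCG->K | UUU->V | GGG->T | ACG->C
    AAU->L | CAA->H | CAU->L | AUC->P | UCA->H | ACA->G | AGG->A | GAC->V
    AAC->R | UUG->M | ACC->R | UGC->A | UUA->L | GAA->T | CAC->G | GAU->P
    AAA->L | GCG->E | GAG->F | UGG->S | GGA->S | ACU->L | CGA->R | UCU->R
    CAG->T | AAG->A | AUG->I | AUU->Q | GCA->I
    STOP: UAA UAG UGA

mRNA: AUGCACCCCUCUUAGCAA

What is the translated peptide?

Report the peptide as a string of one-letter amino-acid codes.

start AUG at pos 0
pos 0: AUG -> I; peptide=I
pos 3: CAC -> G; peptide=IG
pos 6: CCC -> G; peptide=IGG
pos 9: UCU -> R; peptide=IGGR
pos 12: UAG -> STOP

Answer: IGGR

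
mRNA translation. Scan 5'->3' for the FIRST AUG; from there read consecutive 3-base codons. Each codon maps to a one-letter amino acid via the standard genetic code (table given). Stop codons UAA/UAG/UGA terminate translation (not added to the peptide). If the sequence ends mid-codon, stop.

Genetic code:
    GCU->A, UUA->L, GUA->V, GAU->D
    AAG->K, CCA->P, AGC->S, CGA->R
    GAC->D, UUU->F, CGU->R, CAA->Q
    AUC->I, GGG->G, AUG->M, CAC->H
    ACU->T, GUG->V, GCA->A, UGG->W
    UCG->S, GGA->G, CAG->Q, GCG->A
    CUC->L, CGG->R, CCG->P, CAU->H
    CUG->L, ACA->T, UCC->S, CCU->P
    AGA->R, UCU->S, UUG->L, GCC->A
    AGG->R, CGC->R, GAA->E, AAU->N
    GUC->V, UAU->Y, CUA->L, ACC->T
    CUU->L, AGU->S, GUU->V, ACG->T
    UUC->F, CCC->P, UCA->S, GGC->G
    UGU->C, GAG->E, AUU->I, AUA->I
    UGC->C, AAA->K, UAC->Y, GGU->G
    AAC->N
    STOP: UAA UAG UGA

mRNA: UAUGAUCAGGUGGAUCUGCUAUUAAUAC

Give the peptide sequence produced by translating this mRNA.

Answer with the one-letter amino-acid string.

start AUG at pos 1
pos 1: AUG -> M; peptide=M
pos 4: AUC -> I; peptide=MI
pos 7: AGG -> R; peptide=MIR
pos 10: UGG -> W; peptide=MIRW
pos 13: AUC -> I; peptide=MIRWI
pos 16: UGC -> C; peptide=MIRWIC
pos 19: UAU -> Y; peptide=MIRWICY
pos 22: UAA -> STOP

Answer: MIRWICY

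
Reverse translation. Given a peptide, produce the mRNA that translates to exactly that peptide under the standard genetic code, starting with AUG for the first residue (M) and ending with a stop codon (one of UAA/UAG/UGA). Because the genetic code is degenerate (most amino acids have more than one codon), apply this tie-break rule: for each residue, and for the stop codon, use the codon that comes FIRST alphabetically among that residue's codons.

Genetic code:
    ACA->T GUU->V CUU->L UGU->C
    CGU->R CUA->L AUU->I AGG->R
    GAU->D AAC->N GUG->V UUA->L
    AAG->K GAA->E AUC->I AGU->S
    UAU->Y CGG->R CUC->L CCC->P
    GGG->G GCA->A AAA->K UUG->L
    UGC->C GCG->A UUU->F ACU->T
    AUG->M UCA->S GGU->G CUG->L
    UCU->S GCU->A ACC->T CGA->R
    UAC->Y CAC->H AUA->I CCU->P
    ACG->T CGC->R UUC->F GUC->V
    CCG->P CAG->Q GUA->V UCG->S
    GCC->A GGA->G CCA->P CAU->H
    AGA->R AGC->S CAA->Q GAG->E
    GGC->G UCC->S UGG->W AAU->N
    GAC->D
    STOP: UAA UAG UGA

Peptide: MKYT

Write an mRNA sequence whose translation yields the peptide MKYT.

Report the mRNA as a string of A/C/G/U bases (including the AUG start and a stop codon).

Answer: mRNA: AUGAAAUACACAUAA

Derivation:
residue 1: M -> AUG (start codon)
residue 2: K codons sorted = AAA,AAG -> pick first = AAA
residue 3: Y codons sorted = UAC,UAU -> pick first = UAC
residue 4: T codons sorted = ACA,ACC,ACG,ACU -> pick first = ACA
terminator: stop codons sorted = UAA,UAG,UGA -> pick first = UAA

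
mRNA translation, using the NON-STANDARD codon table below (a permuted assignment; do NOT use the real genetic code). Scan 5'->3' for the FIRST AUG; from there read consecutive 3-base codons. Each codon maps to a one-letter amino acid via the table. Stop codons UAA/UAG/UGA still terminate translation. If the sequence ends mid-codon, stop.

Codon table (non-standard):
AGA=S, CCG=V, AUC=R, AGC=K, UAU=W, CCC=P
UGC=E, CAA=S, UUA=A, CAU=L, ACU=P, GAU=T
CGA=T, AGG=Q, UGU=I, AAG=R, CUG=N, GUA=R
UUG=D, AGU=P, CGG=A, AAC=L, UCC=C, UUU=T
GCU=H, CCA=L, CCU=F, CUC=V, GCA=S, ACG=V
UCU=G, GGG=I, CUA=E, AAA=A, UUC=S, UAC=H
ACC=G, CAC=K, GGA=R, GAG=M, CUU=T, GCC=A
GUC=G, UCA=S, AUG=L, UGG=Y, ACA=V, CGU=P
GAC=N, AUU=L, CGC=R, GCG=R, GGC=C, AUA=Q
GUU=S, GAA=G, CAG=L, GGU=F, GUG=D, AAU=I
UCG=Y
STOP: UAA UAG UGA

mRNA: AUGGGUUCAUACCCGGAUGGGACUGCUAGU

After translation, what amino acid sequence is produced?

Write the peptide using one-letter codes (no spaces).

start AUG at pos 0
pos 0: AUG -> L; peptide=L
pos 3: GGU -> F; peptide=LF
pos 6: UCA -> S; peptide=LFS
pos 9: UAC -> H; peptide=LFSH
pos 12: CCG -> V; peptide=LFSHV
pos 15: GAU -> T; peptide=LFSHVT
pos 18: GGG -> I; peptide=LFSHVTI
pos 21: ACU -> P; peptide=LFSHVTIP
pos 24: GCU -> H; peptide=LFSHVTIPH
pos 27: AGU -> P; peptide=LFSHVTIPHP
pos 30: only 0 nt remain (<3), stop (end of mRNA)

Answer: LFSHVTIPHP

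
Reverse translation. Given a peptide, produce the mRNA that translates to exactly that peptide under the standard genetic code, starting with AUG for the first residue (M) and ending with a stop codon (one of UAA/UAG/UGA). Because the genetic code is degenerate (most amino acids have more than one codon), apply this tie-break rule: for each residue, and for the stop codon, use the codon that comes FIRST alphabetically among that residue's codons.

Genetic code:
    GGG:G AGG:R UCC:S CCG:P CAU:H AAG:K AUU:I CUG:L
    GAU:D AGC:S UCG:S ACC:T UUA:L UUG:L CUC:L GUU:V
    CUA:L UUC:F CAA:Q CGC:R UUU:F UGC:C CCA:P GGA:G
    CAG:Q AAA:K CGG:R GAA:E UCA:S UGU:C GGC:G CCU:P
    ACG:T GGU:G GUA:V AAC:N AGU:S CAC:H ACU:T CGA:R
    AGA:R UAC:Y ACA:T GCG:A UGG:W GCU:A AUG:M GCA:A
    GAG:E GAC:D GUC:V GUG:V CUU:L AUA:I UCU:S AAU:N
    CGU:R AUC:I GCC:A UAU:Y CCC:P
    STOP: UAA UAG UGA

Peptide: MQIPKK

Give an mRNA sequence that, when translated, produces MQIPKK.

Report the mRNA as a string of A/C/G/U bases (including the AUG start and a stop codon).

Answer: mRNA: AUGCAAAUACCAAAAAAAUAA

Derivation:
residue 1: M -> AUG (start codon)
residue 2: Q codons sorted = CAA,CAG -> pick first = CAA
residue 3: I codons sorted = AUA,AUC,AUU -> pick first = AUA
residue 4: P codons sorted = CCA,CCC,CCG,CCU -> pick first = CCA
residue 5: K codons sorted = AAA,AAG -> pick first = AAA
residue 6: K codons sorted = AAA,AAG -> pick first = AAA
terminator: stop codons sorted = UAA,UAG,UGA -> pick first = UAA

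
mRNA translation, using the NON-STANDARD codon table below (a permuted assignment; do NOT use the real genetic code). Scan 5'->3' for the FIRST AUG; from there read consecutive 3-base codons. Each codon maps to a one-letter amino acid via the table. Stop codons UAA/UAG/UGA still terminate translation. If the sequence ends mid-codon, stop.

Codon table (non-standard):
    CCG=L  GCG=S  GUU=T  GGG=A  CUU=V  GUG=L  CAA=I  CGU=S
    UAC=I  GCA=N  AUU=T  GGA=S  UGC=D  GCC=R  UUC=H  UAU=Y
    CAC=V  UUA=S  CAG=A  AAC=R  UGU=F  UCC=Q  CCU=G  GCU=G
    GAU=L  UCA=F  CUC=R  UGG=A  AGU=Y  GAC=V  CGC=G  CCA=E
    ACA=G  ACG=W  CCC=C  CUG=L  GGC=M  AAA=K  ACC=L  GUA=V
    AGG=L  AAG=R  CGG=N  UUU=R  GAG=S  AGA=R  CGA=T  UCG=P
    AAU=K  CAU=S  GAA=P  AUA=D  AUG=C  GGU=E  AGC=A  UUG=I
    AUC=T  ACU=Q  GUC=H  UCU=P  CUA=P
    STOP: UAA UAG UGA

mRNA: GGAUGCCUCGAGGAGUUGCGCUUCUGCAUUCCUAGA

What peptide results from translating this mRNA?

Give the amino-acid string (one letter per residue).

start AUG at pos 2
pos 2: AUG -> C; peptide=C
pos 5: CCU -> G; peptide=CG
pos 8: CGA -> T; peptide=CGT
pos 11: GGA -> S; peptide=CGTS
pos 14: GUU -> T; peptide=CGTST
pos 17: GCG -> S; peptide=CGTSTS
pos 20: CUU -> V; peptide=CGTSTSV
pos 23: CUG -> L; peptide=CGTSTSVL
pos 26: CAU -> S; peptide=CGTSTSVLS
pos 29: UCC -> Q; peptide=CGTSTSVLSQ
pos 32: UAG -> STOP

Answer: CGTSTSVLSQ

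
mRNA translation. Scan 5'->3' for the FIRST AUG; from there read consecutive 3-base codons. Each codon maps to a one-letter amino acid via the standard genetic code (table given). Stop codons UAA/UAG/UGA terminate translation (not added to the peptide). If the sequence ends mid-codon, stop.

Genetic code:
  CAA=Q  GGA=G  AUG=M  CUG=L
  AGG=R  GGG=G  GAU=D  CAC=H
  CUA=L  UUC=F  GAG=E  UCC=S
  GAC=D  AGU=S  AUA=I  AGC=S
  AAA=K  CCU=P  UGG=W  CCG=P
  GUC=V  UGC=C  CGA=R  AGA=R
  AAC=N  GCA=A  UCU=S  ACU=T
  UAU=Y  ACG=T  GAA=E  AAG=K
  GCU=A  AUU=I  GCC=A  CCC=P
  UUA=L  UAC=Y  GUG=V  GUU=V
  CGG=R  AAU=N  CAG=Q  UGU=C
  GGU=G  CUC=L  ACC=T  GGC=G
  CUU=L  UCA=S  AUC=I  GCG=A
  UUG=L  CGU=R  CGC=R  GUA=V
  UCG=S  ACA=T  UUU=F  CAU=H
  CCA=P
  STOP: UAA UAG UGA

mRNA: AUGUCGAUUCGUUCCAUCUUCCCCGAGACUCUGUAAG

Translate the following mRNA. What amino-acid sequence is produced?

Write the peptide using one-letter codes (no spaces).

Answer: MSIRSIFPETL

Derivation:
start AUG at pos 0
pos 0: AUG -> M; peptide=M
pos 3: UCG -> S; peptide=MS
pos 6: AUU -> I; peptide=MSI
pos 9: CGU -> R; peptide=MSIR
pos 12: UCC -> S; peptide=MSIRS
pos 15: AUC -> I; peptide=MSIRSI
pos 18: UUC -> F; peptide=MSIRSIF
pos 21: CCC -> P; peptide=MSIRSIFP
pos 24: GAG -> E; peptide=MSIRSIFPE
pos 27: ACU -> T; peptide=MSIRSIFPET
pos 30: CUG -> L; peptide=MSIRSIFPETL
pos 33: UAA -> STOP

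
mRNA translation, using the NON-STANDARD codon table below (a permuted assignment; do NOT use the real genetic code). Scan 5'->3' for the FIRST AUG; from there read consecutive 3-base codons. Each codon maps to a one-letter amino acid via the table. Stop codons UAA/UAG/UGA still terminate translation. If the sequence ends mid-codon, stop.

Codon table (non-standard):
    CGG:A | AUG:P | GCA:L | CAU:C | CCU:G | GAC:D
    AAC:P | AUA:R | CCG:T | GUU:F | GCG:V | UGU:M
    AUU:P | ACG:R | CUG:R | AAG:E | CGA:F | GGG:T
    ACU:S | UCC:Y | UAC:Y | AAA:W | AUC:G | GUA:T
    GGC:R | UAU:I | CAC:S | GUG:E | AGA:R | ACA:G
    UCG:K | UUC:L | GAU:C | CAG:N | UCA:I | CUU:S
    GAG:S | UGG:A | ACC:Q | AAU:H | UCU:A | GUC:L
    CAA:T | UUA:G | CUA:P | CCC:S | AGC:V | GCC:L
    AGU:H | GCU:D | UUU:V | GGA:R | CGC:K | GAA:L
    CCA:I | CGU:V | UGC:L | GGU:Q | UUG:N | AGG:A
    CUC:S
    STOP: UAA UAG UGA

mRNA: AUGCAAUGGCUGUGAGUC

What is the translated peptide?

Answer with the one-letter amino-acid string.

Answer: PTAR

Derivation:
start AUG at pos 0
pos 0: AUG -> P; peptide=P
pos 3: CAA -> T; peptide=PT
pos 6: UGG -> A; peptide=PTA
pos 9: CUG -> R; peptide=PTAR
pos 12: UGA -> STOP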